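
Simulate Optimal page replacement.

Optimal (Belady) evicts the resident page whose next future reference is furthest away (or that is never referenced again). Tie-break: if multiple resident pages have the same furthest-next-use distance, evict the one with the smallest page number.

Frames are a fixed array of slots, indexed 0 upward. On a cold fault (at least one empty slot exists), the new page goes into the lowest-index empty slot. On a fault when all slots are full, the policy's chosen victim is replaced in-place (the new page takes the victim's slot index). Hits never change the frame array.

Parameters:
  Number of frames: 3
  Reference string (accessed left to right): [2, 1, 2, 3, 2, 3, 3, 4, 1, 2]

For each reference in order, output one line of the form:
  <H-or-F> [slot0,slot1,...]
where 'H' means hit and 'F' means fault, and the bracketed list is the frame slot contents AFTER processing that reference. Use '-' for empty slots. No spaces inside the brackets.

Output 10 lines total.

F [2,-,-]
F [2,1,-]
H [2,1,-]
F [2,1,3]
H [2,1,3]
H [2,1,3]
H [2,1,3]
F [2,1,4]
H [2,1,4]
H [2,1,4]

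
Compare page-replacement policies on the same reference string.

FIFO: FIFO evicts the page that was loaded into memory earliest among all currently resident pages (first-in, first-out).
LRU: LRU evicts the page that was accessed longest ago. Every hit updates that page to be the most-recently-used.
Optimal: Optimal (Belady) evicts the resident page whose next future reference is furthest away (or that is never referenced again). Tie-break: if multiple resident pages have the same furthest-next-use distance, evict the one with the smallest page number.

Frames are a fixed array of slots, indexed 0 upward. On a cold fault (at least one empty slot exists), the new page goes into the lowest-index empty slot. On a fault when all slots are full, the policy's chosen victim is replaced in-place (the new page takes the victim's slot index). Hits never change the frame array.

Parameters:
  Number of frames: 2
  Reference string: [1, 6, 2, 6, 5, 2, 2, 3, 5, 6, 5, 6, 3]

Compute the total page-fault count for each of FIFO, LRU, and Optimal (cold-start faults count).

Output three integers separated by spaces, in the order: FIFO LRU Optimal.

Answer: 8 9 7

Derivation:
--- FIFO ---
  step 0: ref 1 -> FAULT, frames=[1,-] (faults so far: 1)
  step 1: ref 6 -> FAULT, frames=[1,6] (faults so far: 2)
  step 2: ref 2 -> FAULT, evict 1, frames=[2,6] (faults so far: 3)
  step 3: ref 6 -> HIT, frames=[2,6] (faults so far: 3)
  step 4: ref 5 -> FAULT, evict 6, frames=[2,5] (faults so far: 4)
  step 5: ref 2 -> HIT, frames=[2,5] (faults so far: 4)
  step 6: ref 2 -> HIT, frames=[2,5] (faults so far: 4)
  step 7: ref 3 -> FAULT, evict 2, frames=[3,5] (faults so far: 5)
  step 8: ref 5 -> HIT, frames=[3,5] (faults so far: 5)
  step 9: ref 6 -> FAULT, evict 5, frames=[3,6] (faults so far: 6)
  step 10: ref 5 -> FAULT, evict 3, frames=[5,6] (faults so far: 7)
  step 11: ref 6 -> HIT, frames=[5,6] (faults so far: 7)
  step 12: ref 3 -> FAULT, evict 6, frames=[5,3] (faults so far: 8)
  FIFO total faults: 8
--- LRU ---
  step 0: ref 1 -> FAULT, frames=[1,-] (faults so far: 1)
  step 1: ref 6 -> FAULT, frames=[1,6] (faults so far: 2)
  step 2: ref 2 -> FAULT, evict 1, frames=[2,6] (faults so far: 3)
  step 3: ref 6 -> HIT, frames=[2,6] (faults so far: 3)
  step 4: ref 5 -> FAULT, evict 2, frames=[5,6] (faults so far: 4)
  step 5: ref 2 -> FAULT, evict 6, frames=[5,2] (faults so far: 5)
  step 6: ref 2 -> HIT, frames=[5,2] (faults so far: 5)
  step 7: ref 3 -> FAULT, evict 5, frames=[3,2] (faults so far: 6)
  step 8: ref 5 -> FAULT, evict 2, frames=[3,5] (faults so far: 7)
  step 9: ref 6 -> FAULT, evict 3, frames=[6,5] (faults so far: 8)
  step 10: ref 5 -> HIT, frames=[6,5] (faults so far: 8)
  step 11: ref 6 -> HIT, frames=[6,5] (faults so far: 8)
  step 12: ref 3 -> FAULT, evict 5, frames=[6,3] (faults so far: 9)
  LRU total faults: 9
--- Optimal ---
  step 0: ref 1 -> FAULT, frames=[1,-] (faults so far: 1)
  step 1: ref 6 -> FAULT, frames=[1,6] (faults so far: 2)
  step 2: ref 2 -> FAULT, evict 1, frames=[2,6] (faults so far: 3)
  step 3: ref 6 -> HIT, frames=[2,6] (faults so far: 3)
  step 4: ref 5 -> FAULT, evict 6, frames=[2,5] (faults so far: 4)
  step 5: ref 2 -> HIT, frames=[2,5] (faults so far: 4)
  step 6: ref 2 -> HIT, frames=[2,5] (faults so far: 4)
  step 7: ref 3 -> FAULT, evict 2, frames=[3,5] (faults so far: 5)
  step 8: ref 5 -> HIT, frames=[3,5] (faults so far: 5)
  step 9: ref 6 -> FAULT, evict 3, frames=[6,5] (faults so far: 6)
  step 10: ref 5 -> HIT, frames=[6,5] (faults so far: 6)
  step 11: ref 6 -> HIT, frames=[6,5] (faults so far: 6)
  step 12: ref 3 -> FAULT, evict 5, frames=[6,3] (faults so far: 7)
  Optimal total faults: 7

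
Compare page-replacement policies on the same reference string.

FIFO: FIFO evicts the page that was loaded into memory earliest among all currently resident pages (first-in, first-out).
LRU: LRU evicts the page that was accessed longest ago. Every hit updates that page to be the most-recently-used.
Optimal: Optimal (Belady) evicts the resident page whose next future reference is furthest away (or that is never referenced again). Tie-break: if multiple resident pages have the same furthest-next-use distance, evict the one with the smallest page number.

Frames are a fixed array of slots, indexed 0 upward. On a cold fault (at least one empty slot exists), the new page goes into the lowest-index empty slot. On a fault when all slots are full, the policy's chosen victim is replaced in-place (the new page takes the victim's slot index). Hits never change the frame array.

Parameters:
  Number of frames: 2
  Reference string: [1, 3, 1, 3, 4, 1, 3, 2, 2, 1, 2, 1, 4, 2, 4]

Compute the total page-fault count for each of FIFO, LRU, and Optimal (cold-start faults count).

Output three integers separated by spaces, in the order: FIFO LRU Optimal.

--- FIFO ---
  step 0: ref 1 -> FAULT, frames=[1,-] (faults so far: 1)
  step 1: ref 3 -> FAULT, frames=[1,3] (faults so far: 2)
  step 2: ref 1 -> HIT, frames=[1,3] (faults so far: 2)
  step 3: ref 3 -> HIT, frames=[1,3] (faults so far: 2)
  step 4: ref 4 -> FAULT, evict 1, frames=[4,3] (faults so far: 3)
  step 5: ref 1 -> FAULT, evict 3, frames=[4,1] (faults so far: 4)
  step 6: ref 3 -> FAULT, evict 4, frames=[3,1] (faults so far: 5)
  step 7: ref 2 -> FAULT, evict 1, frames=[3,2] (faults so far: 6)
  step 8: ref 2 -> HIT, frames=[3,2] (faults so far: 6)
  step 9: ref 1 -> FAULT, evict 3, frames=[1,2] (faults so far: 7)
  step 10: ref 2 -> HIT, frames=[1,2] (faults so far: 7)
  step 11: ref 1 -> HIT, frames=[1,2] (faults so far: 7)
  step 12: ref 4 -> FAULT, evict 2, frames=[1,4] (faults so far: 8)
  step 13: ref 2 -> FAULT, evict 1, frames=[2,4] (faults so far: 9)
  step 14: ref 4 -> HIT, frames=[2,4] (faults so far: 9)
  FIFO total faults: 9
--- LRU ---
  step 0: ref 1 -> FAULT, frames=[1,-] (faults so far: 1)
  step 1: ref 3 -> FAULT, frames=[1,3] (faults so far: 2)
  step 2: ref 1 -> HIT, frames=[1,3] (faults so far: 2)
  step 3: ref 3 -> HIT, frames=[1,3] (faults so far: 2)
  step 4: ref 4 -> FAULT, evict 1, frames=[4,3] (faults so far: 3)
  step 5: ref 1 -> FAULT, evict 3, frames=[4,1] (faults so far: 4)
  step 6: ref 3 -> FAULT, evict 4, frames=[3,1] (faults so far: 5)
  step 7: ref 2 -> FAULT, evict 1, frames=[3,2] (faults so far: 6)
  step 8: ref 2 -> HIT, frames=[3,2] (faults so far: 6)
  step 9: ref 1 -> FAULT, evict 3, frames=[1,2] (faults so far: 7)
  step 10: ref 2 -> HIT, frames=[1,2] (faults so far: 7)
  step 11: ref 1 -> HIT, frames=[1,2] (faults so far: 7)
  step 12: ref 4 -> FAULT, evict 2, frames=[1,4] (faults so far: 8)
  step 13: ref 2 -> FAULT, evict 1, frames=[2,4] (faults so far: 9)
  step 14: ref 4 -> HIT, frames=[2,4] (faults so far: 9)
  LRU total faults: 9
--- Optimal ---
  step 0: ref 1 -> FAULT, frames=[1,-] (faults so far: 1)
  step 1: ref 3 -> FAULT, frames=[1,3] (faults so far: 2)
  step 2: ref 1 -> HIT, frames=[1,3] (faults so far: 2)
  step 3: ref 3 -> HIT, frames=[1,3] (faults so far: 2)
  step 4: ref 4 -> FAULT, evict 3, frames=[1,4] (faults so far: 3)
  step 5: ref 1 -> HIT, frames=[1,4] (faults so far: 3)
  step 6: ref 3 -> FAULT, evict 4, frames=[1,3] (faults so far: 4)
  step 7: ref 2 -> FAULT, evict 3, frames=[1,2] (faults so far: 5)
  step 8: ref 2 -> HIT, frames=[1,2] (faults so far: 5)
  step 9: ref 1 -> HIT, frames=[1,2] (faults so far: 5)
  step 10: ref 2 -> HIT, frames=[1,2] (faults so far: 5)
  step 11: ref 1 -> HIT, frames=[1,2] (faults so far: 5)
  step 12: ref 4 -> FAULT, evict 1, frames=[4,2] (faults so far: 6)
  step 13: ref 2 -> HIT, frames=[4,2] (faults so far: 6)
  step 14: ref 4 -> HIT, frames=[4,2] (faults so far: 6)
  Optimal total faults: 6

Answer: 9 9 6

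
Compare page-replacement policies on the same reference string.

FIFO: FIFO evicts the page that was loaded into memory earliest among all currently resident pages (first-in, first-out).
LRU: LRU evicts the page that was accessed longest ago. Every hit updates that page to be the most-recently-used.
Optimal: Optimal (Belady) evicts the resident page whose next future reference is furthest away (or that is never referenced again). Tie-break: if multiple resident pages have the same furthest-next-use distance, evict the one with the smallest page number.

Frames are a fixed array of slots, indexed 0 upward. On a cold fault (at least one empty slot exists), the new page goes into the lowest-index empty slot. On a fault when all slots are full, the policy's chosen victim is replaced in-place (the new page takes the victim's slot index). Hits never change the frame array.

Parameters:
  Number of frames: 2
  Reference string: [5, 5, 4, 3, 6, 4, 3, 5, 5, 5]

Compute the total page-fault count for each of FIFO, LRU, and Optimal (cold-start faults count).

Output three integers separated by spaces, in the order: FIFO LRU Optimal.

--- FIFO ---
  step 0: ref 5 -> FAULT, frames=[5,-] (faults so far: 1)
  step 1: ref 5 -> HIT, frames=[5,-] (faults so far: 1)
  step 2: ref 4 -> FAULT, frames=[5,4] (faults so far: 2)
  step 3: ref 3 -> FAULT, evict 5, frames=[3,4] (faults so far: 3)
  step 4: ref 6 -> FAULT, evict 4, frames=[3,6] (faults so far: 4)
  step 5: ref 4 -> FAULT, evict 3, frames=[4,6] (faults so far: 5)
  step 6: ref 3 -> FAULT, evict 6, frames=[4,3] (faults so far: 6)
  step 7: ref 5 -> FAULT, evict 4, frames=[5,3] (faults so far: 7)
  step 8: ref 5 -> HIT, frames=[5,3] (faults so far: 7)
  step 9: ref 5 -> HIT, frames=[5,3] (faults so far: 7)
  FIFO total faults: 7
--- LRU ---
  step 0: ref 5 -> FAULT, frames=[5,-] (faults so far: 1)
  step 1: ref 5 -> HIT, frames=[5,-] (faults so far: 1)
  step 2: ref 4 -> FAULT, frames=[5,4] (faults so far: 2)
  step 3: ref 3 -> FAULT, evict 5, frames=[3,4] (faults so far: 3)
  step 4: ref 6 -> FAULT, evict 4, frames=[3,6] (faults so far: 4)
  step 5: ref 4 -> FAULT, evict 3, frames=[4,6] (faults so far: 5)
  step 6: ref 3 -> FAULT, evict 6, frames=[4,3] (faults so far: 6)
  step 7: ref 5 -> FAULT, evict 4, frames=[5,3] (faults so far: 7)
  step 8: ref 5 -> HIT, frames=[5,3] (faults so far: 7)
  step 9: ref 5 -> HIT, frames=[5,3] (faults so far: 7)
  LRU total faults: 7
--- Optimal ---
  step 0: ref 5 -> FAULT, frames=[5,-] (faults so far: 1)
  step 1: ref 5 -> HIT, frames=[5,-] (faults so far: 1)
  step 2: ref 4 -> FAULT, frames=[5,4] (faults so far: 2)
  step 3: ref 3 -> FAULT, evict 5, frames=[3,4] (faults so far: 3)
  step 4: ref 6 -> FAULT, evict 3, frames=[6,4] (faults so far: 4)
  step 5: ref 4 -> HIT, frames=[6,4] (faults so far: 4)
  step 6: ref 3 -> FAULT, evict 4, frames=[6,3] (faults so far: 5)
  step 7: ref 5 -> FAULT, evict 3, frames=[6,5] (faults so far: 6)
  step 8: ref 5 -> HIT, frames=[6,5] (faults so far: 6)
  step 9: ref 5 -> HIT, frames=[6,5] (faults so far: 6)
  Optimal total faults: 6

Answer: 7 7 6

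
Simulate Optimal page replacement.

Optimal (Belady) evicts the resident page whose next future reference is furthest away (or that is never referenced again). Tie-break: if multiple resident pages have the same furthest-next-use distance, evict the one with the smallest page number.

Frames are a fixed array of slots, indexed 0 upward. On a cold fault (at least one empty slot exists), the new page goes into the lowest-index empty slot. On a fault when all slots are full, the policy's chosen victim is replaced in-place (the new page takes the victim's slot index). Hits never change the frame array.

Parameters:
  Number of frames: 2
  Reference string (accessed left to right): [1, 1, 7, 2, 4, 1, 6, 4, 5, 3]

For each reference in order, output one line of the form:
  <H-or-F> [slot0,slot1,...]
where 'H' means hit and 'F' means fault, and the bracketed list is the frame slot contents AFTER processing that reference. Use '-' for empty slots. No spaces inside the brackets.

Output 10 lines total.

F [1,-]
H [1,-]
F [1,7]
F [1,2]
F [1,4]
H [1,4]
F [6,4]
H [6,4]
F [6,5]
F [6,3]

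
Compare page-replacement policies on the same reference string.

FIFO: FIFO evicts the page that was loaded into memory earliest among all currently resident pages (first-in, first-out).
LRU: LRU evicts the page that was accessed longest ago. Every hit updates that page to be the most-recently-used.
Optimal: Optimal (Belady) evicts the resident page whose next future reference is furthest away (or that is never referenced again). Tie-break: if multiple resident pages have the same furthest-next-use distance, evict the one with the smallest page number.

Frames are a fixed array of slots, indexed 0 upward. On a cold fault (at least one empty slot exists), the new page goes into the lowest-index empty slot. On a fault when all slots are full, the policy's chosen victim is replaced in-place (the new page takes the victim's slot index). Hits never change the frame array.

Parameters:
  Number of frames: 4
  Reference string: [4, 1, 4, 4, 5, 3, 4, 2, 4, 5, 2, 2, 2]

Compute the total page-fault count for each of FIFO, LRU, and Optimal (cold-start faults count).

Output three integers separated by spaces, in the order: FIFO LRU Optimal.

Answer: 6 5 5

Derivation:
--- FIFO ---
  step 0: ref 4 -> FAULT, frames=[4,-,-,-] (faults so far: 1)
  step 1: ref 1 -> FAULT, frames=[4,1,-,-] (faults so far: 2)
  step 2: ref 4 -> HIT, frames=[4,1,-,-] (faults so far: 2)
  step 3: ref 4 -> HIT, frames=[4,1,-,-] (faults so far: 2)
  step 4: ref 5 -> FAULT, frames=[4,1,5,-] (faults so far: 3)
  step 5: ref 3 -> FAULT, frames=[4,1,5,3] (faults so far: 4)
  step 6: ref 4 -> HIT, frames=[4,1,5,3] (faults so far: 4)
  step 7: ref 2 -> FAULT, evict 4, frames=[2,1,5,3] (faults so far: 5)
  step 8: ref 4 -> FAULT, evict 1, frames=[2,4,5,3] (faults so far: 6)
  step 9: ref 5 -> HIT, frames=[2,4,5,3] (faults so far: 6)
  step 10: ref 2 -> HIT, frames=[2,4,5,3] (faults so far: 6)
  step 11: ref 2 -> HIT, frames=[2,4,5,3] (faults so far: 6)
  step 12: ref 2 -> HIT, frames=[2,4,5,3] (faults so far: 6)
  FIFO total faults: 6
--- LRU ---
  step 0: ref 4 -> FAULT, frames=[4,-,-,-] (faults so far: 1)
  step 1: ref 1 -> FAULT, frames=[4,1,-,-] (faults so far: 2)
  step 2: ref 4 -> HIT, frames=[4,1,-,-] (faults so far: 2)
  step 3: ref 4 -> HIT, frames=[4,1,-,-] (faults so far: 2)
  step 4: ref 5 -> FAULT, frames=[4,1,5,-] (faults so far: 3)
  step 5: ref 3 -> FAULT, frames=[4,1,5,3] (faults so far: 4)
  step 6: ref 4 -> HIT, frames=[4,1,5,3] (faults so far: 4)
  step 7: ref 2 -> FAULT, evict 1, frames=[4,2,5,3] (faults so far: 5)
  step 8: ref 4 -> HIT, frames=[4,2,5,3] (faults so far: 5)
  step 9: ref 5 -> HIT, frames=[4,2,5,3] (faults so far: 5)
  step 10: ref 2 -> HIT, frames=[4,2,5,3] (faults so far: 5)
  step 11: ref 2 -> HIT, frames=[4,2,5,3] (faults so far: 5)
  step 12: ref 2 -> HIT, frames=[4,2,5,3] (faults so far: 5)
  LRU total faults: 5
--- Optimal ---
  step 0: ref 4 -> FAULT, frames=[4,-,-,-] (faults so far: 1)
  step 1: ref 1 -> FAULT, frames=[4,1,-,-] (faults so far: 2)
  step 2: ref 4 -> HIT, frames=[4,1,-,-] (faults so far: 2)
  step 3: ref 4 -> HIT, frames=[4,1,-,-] (faults so far: 2)
  step 4: ref 5 -> FAULT, frames=[4,1,5,-] (faults so far: 3)
  step 5: ref 3 -> FAULT, frames=[4,1,5,3] (faults so far: 4)
  step 6: ref 4 -> HIT, frames=[4,1,5,3] (faults so far: 4)
  step 7: ref 2 -> FAULT, evict 1, frames=[4,2,5,3] (faults so far: 5)
  step 8: ref 4 -> HIT, frames=[4,2,5,3] (faults so far: 5)
  step 9: ref 5 -> HIT, frames=[4,2,5,3] (faults so far: 5)
  step 10: ref 2 -> HIT, frames=[4,2,5,3] (faults so far: 5)
  step 11: ref 2 -> HIT, frames=[4,2,5,3] (faults so far: 5)
  step 12: ref 2 -> HIT, frames=[4,2,5,3] (faults so far: 5)
  Optimal total faults: 5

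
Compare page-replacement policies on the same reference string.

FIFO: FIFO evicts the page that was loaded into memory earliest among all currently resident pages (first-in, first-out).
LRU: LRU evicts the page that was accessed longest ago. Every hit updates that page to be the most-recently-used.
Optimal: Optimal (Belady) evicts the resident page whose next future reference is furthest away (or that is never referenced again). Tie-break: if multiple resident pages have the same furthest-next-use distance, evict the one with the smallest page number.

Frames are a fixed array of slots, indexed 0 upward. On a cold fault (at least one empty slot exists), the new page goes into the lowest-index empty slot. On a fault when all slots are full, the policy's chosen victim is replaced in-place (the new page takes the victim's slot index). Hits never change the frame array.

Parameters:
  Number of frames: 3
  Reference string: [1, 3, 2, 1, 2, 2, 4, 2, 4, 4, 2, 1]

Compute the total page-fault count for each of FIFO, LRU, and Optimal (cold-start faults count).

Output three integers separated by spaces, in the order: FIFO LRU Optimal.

Answer: 5 4 4

Derivation:
--- FIFO ---
  step 0: ref 1 -> FAULT, frames=[1,-,-] (faults so far: 1)
  step 1: ref 3 -> FAULT, frames=[1,3,-] (faults so far: 2)
  step 2: ref 2 -> FAULT, frames=[1,3,2] (faults so far: 3)
  step 3: ref 1 -> HIT, frames=[1,3,2] (faults so far: 3)
  step 4: ref 2 -> HIT, frames=[1,3,2] (faults so far: 3)
  step 5: ref 2 -> HIT, frames=[1,3,2] (faults so far: 3)
  step 6: ref 4 -> FAULT, evict 1, frames=[4,3,2] (faults so far: 4)
  step 7: ref 2 -> HIT, frames=[4,3,2] (faults so far: 4)
  step 8: ref 4 -> HIT, frames=[4,3,2] (faults so far: 4)
  step 9: ref 4 -> HIT, frames=[4,3,2] (faults so far: 4)
  step 10: ref 2 -> HIT, frames=[4,3,2] (faults so far: 4)
  step 11: ref 1 -> FAULT, evict 3, frames=[4,1,2] (faults so far: 5)
  FIFO total faults: 5
--- LRU ---
  step 0: ref 1 -> FAULT, frames=[1,-,-] (faults so far: 1)
  step 1: ref 3 -> FAULT, frames=[1,3,-] (faults so far: 2)
  step 2: ref 2 -> FAULT, frames=[1,3,2] (faults so far: 3)
  step 3: ref 1 -> HIT, frames=[1,3,2] (faults so far: 3)
  step 4: ref 2 -> HIT, frames=[1,3,2] (faults so far: 3)
  step 5: ref 2 -> HIT, frames=[1,3,2] (faults so far: 3)
  step 6: ref 4 -> FAULT, evict 3, frames=[1,4,2] (faults so far: 4)
  step 7: ref 2 -> HIT, frames=[1,4,2] (faults so far: 4)
  step 8: ref 4 -> HIT, frames=[1,4,2] (faults so far: 4)
  step 9: ref 4 -> HIT, frames=[1,4,2] (faults so far: 4)
  step 10: ref 2 -> HIT, frames=[1,4,2] (faults so far: 4)
  step 11: ref 1 -> HIT, frames=[1,4,2] (faults so far: 4)
  LRU total faults: 4
--- Optimal ---
  step 0: ref 1 -> FAULT, frames=[1,-,-] (faults so far: 1)
  step 1: ref 3 -> FAULT, frames=[1,3,-] (faults so far: 2)
  step 2: ref 2 -> FAULT, frames=[1,3,2] (faults so far: 3)
  step 3: ref 1 -> HIT, frames=[1,3,2] (faults so far: 3)
  step 4: ref 2 -> HIT, frames=[1,3,2] (faults so far: 3)
  step 5: ref 2 -> HIT, frames=[1,3,2] (faults so far: 3)
  step 6: ref 4 -> FAULT, evict 3, frames=[1,4,2] (faults so far: 4)
  step 7: ref 2 -> HIT, frames=[1,4,2] (faults so far: 4)
  step 8: ref 4 -> HIT, frames=[1,4,2] (faults so far: 4)
  step 9: ref 4 -> HIT, frames=[1,4,2] (faults so far: 4)
  step 10: ref 2 -> HIT, frames=[1,4,2] (faults so far: 4)
  step 11: ref 1 -> HIT, frames=[1,4,2] (faults so far: 4)
  Optimal total faults: 4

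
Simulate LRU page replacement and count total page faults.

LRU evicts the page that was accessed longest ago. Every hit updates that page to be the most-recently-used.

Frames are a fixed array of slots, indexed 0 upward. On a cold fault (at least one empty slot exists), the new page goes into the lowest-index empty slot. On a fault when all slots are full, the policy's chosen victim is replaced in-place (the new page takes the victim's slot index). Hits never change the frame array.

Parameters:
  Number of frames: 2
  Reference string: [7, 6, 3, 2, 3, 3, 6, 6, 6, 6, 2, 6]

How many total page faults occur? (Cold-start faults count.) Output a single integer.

Step 0: ref 7 → FAULT, frames=[7,-]
Step 1: ref 6 → FAULT, frames=[7,6]
Step 2: ref 3 → FAULT (evict 7), frames=[3,6]
Step 3: ref 2 → FAULT (evict 6), frames=[3,2]
Step 4: ref 3 → HIT, frames=[3,2]
Step 5: ref 3 → HIT, frames=[3,2]
Step 6: ref 6 → FAULT (evict 2), frames=[3,6]
Step 7: ref 6 → HIT, frames=[3,6]
Step 8: ref 6 → HIT, frames=[3,6]
Step 9: ref 6 → HIT, frames=[3,6]
Step 10: ref 2 → FAULT (evict 3), frames=[2,6]
Step 11: ref 6 → HIT, frames=[2,6]
Total faults: 6

Answer: 6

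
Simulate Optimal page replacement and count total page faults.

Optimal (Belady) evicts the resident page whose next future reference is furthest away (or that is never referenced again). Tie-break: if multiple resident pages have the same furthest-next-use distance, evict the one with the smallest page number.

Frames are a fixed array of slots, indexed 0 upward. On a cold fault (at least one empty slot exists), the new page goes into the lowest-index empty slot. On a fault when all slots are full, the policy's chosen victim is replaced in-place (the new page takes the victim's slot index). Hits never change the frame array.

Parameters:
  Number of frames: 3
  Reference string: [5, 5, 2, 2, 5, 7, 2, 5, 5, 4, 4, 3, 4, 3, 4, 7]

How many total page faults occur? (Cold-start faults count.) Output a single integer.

Step 0: ref 5 → FAULT, frames=[5,-,-]
Step 1: ref 5 → HIT, frames=[5,-,-]
Step 2: ref 2 → FAULT, frames=[5,2,-]
Step 3: ref 2 → HIT, frames=[5,2,-]
Step 4: ref 5 → HIT, frames=[5,2,-]
Step 5: ref 7 → FAULT, frames=[5,2,7]
Step 6: ref 2 → HIT, frames=[5,2,7]
Step 7: ref 5 → HIT, frames=[5,2,7]
Step 8: ref 5 → HIT, frames=[5,2,7]
Step 9: ref 4 → FAULT (evict 2), frames=[5,4,7]
Step 10: ref 4 → HIT, frames=[5,4,7]
Step 11: ref 3 → FAULT (evict 5), frames=[3,4,7]
Step 12: ref 4 → HIT, frames=[3,4,7]
Step 13: ref 3 → HIT, frames=[3,4,7]
Step 14: ref 4 → HIT, frames=[3,4,7]
Step 15: ref 7 → HIT, frames=[3,4,7]
Total faults: 5

Answer: 5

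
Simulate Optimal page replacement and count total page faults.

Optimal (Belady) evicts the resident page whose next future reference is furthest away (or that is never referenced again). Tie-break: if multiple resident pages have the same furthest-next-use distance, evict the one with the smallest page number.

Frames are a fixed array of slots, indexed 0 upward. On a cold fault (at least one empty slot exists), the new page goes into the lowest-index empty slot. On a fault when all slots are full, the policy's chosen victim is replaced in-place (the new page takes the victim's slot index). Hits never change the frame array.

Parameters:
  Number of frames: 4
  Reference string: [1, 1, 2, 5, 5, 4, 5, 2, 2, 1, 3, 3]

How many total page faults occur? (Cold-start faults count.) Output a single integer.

Answer: 5

Derivation:
Step 0: ref 1 → FAULT, frames=[1,-,-,-]
Step 1: ref 1 → HIT, frames=[1,-,-,-]
Step 2: ref 2 → FAULT, frames=[1,2,-,-]
Step 3: ref 5 → FAULT, frames=[1,2,5,-]
Step 4: ref 5 → HIT, frames=[1,2,5,-]
Step 5: ref 4 → FAULT, frames=[1,2,5,4]
Step 6: ref 5 → HIT, frames=[1,2,5,4]
Step 7: ref 2 → HIT, frames=[1,2,5,4]
Step 8: ref 2 → HIT, frames=[1,2,5,4]
Step 9: ref 1 → HIT, frames=[1,2,5,4]
Step 10: ref 3 → FAULT (evict 1), frames=[3,2,5,4]
Step 11: ref 3 → HIT, frames=[3,2,5,4]
Total faults: 5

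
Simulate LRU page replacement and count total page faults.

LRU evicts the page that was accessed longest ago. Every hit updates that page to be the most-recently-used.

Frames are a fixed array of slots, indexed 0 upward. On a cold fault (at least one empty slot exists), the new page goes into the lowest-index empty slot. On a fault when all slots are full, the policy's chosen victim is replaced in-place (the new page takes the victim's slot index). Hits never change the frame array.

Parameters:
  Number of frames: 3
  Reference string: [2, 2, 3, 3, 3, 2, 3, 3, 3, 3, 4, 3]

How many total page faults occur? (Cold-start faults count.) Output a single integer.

Answer: 3

Derivation:
Step 0: ref 2 → FAULT, frames=[2,-,-]
Step 1: ref 2 → HIT, frames=[2,-,-]
Step 2: ref 3 → FAULT, frames=[2,3,-]
Step 3: ref 3 → HIT, frames=[2,3,-]
Step 4: ref 3 → HIT, frames=[2,3,-]
Step 5: ref 2 → HIT, frames=[2,3,-]
Step 6: ref 3 → HIT, frames=[2,3,-]
Step 7: ref 3 → HIT, frames=[2,3,-]
Step 8: ref 3 → HIT, frames=[2,3,-]
Step 9: ref 3 → HIT, frames=[2,3,-]
Step 10: ref 4 → FAULT, frames=[2,3,4]
Step 11: ref 3 → HIT, frames=[2,3,4]
Total faults: 3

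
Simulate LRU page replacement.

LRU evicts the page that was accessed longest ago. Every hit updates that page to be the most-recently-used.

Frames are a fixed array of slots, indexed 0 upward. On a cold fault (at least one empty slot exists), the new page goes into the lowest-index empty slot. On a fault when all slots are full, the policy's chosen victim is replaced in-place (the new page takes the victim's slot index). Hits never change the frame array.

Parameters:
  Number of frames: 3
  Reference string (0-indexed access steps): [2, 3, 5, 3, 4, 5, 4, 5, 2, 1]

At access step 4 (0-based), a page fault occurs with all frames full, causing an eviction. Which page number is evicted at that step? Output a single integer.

Step 0: ref 2 -> FAULT, frames=[2,-,-]
Step 1: ref 3 -> FAULT, frames=[2,3,-]
Step 2: ref 5 -> FAULT, frames=[2,3,5]
Step 3: ref 3 -> HIT, frames=[2,3,5]
Step 4: ref 4 -> FAULT, evict 2, frames=[4,3,5]
At step 4: evicted page 2

Answer: 2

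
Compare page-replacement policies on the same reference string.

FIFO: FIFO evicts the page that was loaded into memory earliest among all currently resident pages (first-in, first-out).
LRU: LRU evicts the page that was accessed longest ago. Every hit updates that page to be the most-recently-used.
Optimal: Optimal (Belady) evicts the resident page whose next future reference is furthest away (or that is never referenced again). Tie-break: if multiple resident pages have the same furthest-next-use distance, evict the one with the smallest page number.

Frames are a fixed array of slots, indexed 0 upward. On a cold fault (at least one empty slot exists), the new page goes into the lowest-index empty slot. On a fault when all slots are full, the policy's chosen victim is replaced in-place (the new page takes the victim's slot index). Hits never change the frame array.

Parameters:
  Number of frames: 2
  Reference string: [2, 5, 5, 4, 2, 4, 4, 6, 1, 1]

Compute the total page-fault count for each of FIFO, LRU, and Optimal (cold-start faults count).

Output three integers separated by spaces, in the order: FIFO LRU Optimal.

Answer: 6 6 5

Derivation:
--- FIFO ---
  step 0: ref 2 -> FAULT, frames=[2,-] (faults so far: 1)
  step 1: ref 5 -> FAULT, frames=[2,5] (faults so far: 2)
  step 2: ref 5 -> HIT, frames=[2,5] (faults so far: 2)
  step 3: ref 4 -> FAULT, evict 2, frames=[4,5] (faults so far: 3)
  step 4: ref 2 -> FAULT, evict 5, frames=[4,2] (faults so far: 4)
  step 5: ref 4 -> HIT, frames=[4,2] (faults so far: 4)
  step 6: ref 4 -> HIT, frames=[4,2] (faults so far: 4)
  step 7: ref 6 -> FAULT, evict 4, frames=[6,2] (faults so far: 5)
  step 8: ref 1 -> FAULT, evict 2, frames=[6,1] (faults so far: 6)
  step 9: ref 1 -> HIT, frames=[6,1] (faults so far: 6)
  FIFO total faults: 6
--- LRU ---
  step 0: ref 2 -> FAULT, frames=[2,-] (faults so far: 1)
  step 1: ref 5 -> FAULT, frames=[2,5] (faults so far: 2)
  step 2: ref 5 -> HIT, frames=[2,5] (faults so far: 2)
  step 3: ref 4 -> FAULT, evict 2, frames=[4,5] (faults so far: 3)
  step 4: ref 2 -> FAULT, evict 5, frames=[4,2] (faults so far: 4)
  step 5: ref 4 -> HIT, frames=[4,2] (faults so far: 4)
  step 6: ref 4 -> HIT, frames=[4,2] (faults so far: 4)
  step 7: ref 6 -> FAULT, evict 2, frames=[4,6] (faults so far: 5)
  step 8: ref 1 -> FAULT, evict 4, frames=[1,6] (faults so far: 6)
  step 9: ref 1 -> HIT, frames=[1,6] (faults so far: 6)
  LRU total faults: 6
--- Optimal ---
  step 0: ref 2 -> FAULT, frames=[2,-] (faults so far: 1)
  step 1: ref 5 -> FAULT, frames=[2,5] (faults so far: 2)
  step 2: ref 5 -> HIT, frames=[2,5] (faults so far: 2)
  step 3: ref 4 -> FAULT, evict 5, frames=[2,4] (faults so far: 3)
  step 4: ref 2 -> HIT, frames=[2,4] (faults so far: 3)
  step 5: ref 4 -> HIT, frames=[2,4] (faults so far: 3)
  step 6: ref 4 -> HIT, frames=[2,4] (faults so far: 3)
  step 7: ref 6 -> FAULT, evict 2, frames=[6,4] (faults so far: 4)
  step 8: ref 1 -> FAULT, evict 4, frames=[6,1] (faults so far: 5)
  step 9: ref 1 -> HIT, frames=[6,1] (faults so far: 5)
  Optimal total faults: 5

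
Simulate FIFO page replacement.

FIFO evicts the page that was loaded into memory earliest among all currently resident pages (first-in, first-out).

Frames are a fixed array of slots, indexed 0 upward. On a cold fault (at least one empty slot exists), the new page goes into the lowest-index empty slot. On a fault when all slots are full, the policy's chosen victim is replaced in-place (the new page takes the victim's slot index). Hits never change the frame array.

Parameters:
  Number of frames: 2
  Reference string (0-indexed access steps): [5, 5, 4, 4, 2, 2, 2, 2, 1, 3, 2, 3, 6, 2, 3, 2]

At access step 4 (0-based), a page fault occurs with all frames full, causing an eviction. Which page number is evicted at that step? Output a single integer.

Answer: 5

Derivation:
Step 0: ref 5 -> FAULT, frames=[5,-]
Step 1: ref 5 -> HIT, frames=[5,-]
Step 2: ref 4 -> FAULT, frames=[5,4]
Step 3: ref 4 -> HIT, frames=[5,4]
Step 4: ref 2 -> FAULT, evict 5, frames=[2,4]
At step 4: evicted page 5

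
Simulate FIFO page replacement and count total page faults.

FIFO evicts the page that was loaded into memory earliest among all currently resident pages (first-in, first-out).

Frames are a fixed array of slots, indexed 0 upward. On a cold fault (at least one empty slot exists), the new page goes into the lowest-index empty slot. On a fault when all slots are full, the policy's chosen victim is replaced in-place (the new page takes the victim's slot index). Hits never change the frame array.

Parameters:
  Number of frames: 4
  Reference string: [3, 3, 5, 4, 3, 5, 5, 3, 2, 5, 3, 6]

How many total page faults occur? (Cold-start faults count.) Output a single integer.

Answer: 5

Derivation:
Step 0: ref 3 → FAULT, frames=[3,-,-,-]
Step 1: ref 3 → HIT, frames=[3,-,-,-]
Step 2: ref 5 → FAULT, frames=[3,5,-,-]
Step 3: ref 4 → FAULT, frames=[3,5,4,-]
Step 4: ref 3 → HIT, frames=[3,5,4,-]
Step 5: ref 5 → HIT, frames=[3,5,4,-]
Step 6: ref 5 → HIT, frames=[3,5,4,-]
Step 7: ref 3 → HIT, frames=[3,5,4,-]
Step 8: ref 2 → FAULT, frames=[3,5,4,2]
Step 9: ref 5 → HIT, frames=[3,5,4,2]
Step 10: ref 3 → HIT, frames=[3,5,4,2]
Step 11: ref 6 → FAULT (evict 3), frames=[6,5,4,2]
Total faults: 5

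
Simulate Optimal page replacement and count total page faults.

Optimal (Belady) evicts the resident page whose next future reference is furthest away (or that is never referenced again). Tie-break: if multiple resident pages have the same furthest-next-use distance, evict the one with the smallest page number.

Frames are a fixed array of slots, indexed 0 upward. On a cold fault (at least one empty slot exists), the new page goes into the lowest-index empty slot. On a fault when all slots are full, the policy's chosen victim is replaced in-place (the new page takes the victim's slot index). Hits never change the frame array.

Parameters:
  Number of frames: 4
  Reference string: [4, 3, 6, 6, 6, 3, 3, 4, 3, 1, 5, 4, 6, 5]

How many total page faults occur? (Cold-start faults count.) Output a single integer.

Step 0: ref 4 → FAULT, frames=[4,-,-,-]
Step 1: ref 3 → FAULT, frames=[4,3,-,-]
Step 2: ref 6 → FAULT, frames=[4,3,6,-]
Step 3: ref 6 → HIT, frames=[4,3,6,-]
Step 4: ref 6 → HIT, frames=[4,3,6,-]
Step 5: ref 3 → HIT, frames=[4,3,6,-]
Step 6: ref 3 → HIT, frames=[4,3,6,-]
Step 7: ref 4 → HIT, frames=[4,3,6,-]
Step 8: ref 3 → HIT, frames=[4,3,6,-]
Step 9: ref 1 → FAULT, frames=[4,3,6,1]
Step 10: ref 5 → FAULT (evict 1), frames=[4,3,6,5]
Step 11: ref 4 → HIT, frames=[4,3,6,5]
Step 12: ref 6 → HIT, frames=[4,3,6,5]
Step 13: ref 5 → HIT, frames=[4,3,6,5]
Total faults: 5

Answer: 5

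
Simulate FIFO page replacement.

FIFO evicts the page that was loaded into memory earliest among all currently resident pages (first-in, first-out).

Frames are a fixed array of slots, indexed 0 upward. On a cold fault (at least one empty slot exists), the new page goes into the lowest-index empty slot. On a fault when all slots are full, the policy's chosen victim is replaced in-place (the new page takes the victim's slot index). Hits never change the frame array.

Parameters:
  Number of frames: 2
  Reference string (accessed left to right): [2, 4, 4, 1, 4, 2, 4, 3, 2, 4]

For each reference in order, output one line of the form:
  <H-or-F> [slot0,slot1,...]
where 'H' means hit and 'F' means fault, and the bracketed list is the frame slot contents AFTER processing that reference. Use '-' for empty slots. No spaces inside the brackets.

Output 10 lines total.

F [2,-]
F [2,4]
H [2,4]
F [1,4]
H [1,4]
F [1,2]
F [4,2]
F [4,3]
F [2,3]
F [2,4]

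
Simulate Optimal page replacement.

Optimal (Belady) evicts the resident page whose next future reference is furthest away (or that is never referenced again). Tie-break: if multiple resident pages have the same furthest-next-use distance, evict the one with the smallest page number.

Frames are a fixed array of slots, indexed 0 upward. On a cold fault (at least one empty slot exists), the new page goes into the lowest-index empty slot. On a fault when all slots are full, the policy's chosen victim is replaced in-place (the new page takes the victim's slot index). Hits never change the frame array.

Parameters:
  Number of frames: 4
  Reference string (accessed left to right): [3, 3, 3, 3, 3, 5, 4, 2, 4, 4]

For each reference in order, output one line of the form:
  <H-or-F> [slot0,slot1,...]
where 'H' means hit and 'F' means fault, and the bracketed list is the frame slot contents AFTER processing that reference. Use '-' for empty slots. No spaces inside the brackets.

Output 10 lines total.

F [3,-,-,-]
H [3,-,-,-]
H [3,-,-,-]
H [3,-,-,-]
H [3,-,-,-]
F [3,5,-,-]
F [3,5,4,-]
F [3,5,4,2]
H [3,5,4,2]
H [3,5,4,2]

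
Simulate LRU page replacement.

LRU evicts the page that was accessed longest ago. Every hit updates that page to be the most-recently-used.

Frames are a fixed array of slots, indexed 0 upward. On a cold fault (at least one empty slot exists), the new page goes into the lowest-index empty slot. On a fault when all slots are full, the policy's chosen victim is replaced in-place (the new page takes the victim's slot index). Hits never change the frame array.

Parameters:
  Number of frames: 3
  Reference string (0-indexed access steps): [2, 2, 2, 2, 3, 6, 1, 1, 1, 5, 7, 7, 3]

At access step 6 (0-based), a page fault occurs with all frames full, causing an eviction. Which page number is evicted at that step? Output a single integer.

Answer: 2

Derivation:
Step 0: ref 2 -> FAULT, frames=[2,-,-]
Step 1: ref 2 -> HIT, frames=[2,-,-]
Step 2: ref 2 -> HIT, frames=[2,-,-]
Step 3: ref 2 -> HIT, frames=[2,-,-]
Step 4: ref 3 -> FAULT, frames=[2,3,-]
Step 5: ref 6 -> FAULT, frames=[2,3,6]
Step 6: ref 1 -> FAULT, evict 2, frames=[1,3,6]
At step 6: evicted page 2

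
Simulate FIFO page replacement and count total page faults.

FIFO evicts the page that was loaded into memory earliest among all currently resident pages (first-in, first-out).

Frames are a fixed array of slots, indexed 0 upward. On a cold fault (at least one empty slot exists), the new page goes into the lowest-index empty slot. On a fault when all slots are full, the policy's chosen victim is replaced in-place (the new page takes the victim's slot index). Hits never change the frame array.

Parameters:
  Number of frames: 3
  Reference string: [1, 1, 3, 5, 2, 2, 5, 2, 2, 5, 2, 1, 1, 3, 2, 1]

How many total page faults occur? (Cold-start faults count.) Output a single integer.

Step 0: ref 1 → FAULT, frames=[1,-,-]
Step 1: ref 1 → HIT, frames=[1,-,-]
Step 2: ref 3 → FAULT, frames=[1,3,-]
Step 3: ref 5 → FAULT, frames=[1,3,5]
Step 4: ref 2 → FAULT (evict 1), frames=[2,3,5]
Step 5: ref 2 → HIT, frames=[2,3,5]
Step 6: ref 5 → HIT, frames=[2,3,5]
Step 7: ref 2 → HIT, frames=[2,3,5]
Step 8: ref 2 → HIT, frames=[2,3,5]
Step 9: ref 5 → HIT, frames=[2,3,5]
Step 10: ref 2 → HIT, frames=[2,3,5]
Step 11: ref 1 → FAULT (evict 3), frames=[2,1,5]
Step 12: ref 1 → HIT, frames=[2,1,5]
Step 13: ref 3 → FAULT (evict 5), frames=[2,1,3]
Step 14: ref 2 → HIT, frames=[2,1,3]
Step 15: ref 1 → HIT, frames=[2,1,3]
Total faults: 6

Answer: 6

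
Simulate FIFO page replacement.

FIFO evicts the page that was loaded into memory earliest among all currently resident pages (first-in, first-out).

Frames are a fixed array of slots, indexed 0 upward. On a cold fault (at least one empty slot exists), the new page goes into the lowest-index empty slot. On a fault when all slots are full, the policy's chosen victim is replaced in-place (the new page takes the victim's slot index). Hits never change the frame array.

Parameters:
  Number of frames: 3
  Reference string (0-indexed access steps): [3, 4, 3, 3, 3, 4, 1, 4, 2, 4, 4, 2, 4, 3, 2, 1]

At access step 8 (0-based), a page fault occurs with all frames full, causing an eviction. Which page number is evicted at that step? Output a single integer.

Step 0: ref 3 -> FAULT, frames=[3,-,-]
Step 1: ref 4 -> FAULT, frames=[3,4,-]
Step 2: ref 3 -> HIT, frames=[3,4,-]
Step 3: ref 3 -> HIT, frames=[3,4,-]
Step 4: ref 3 -> HIT, frames=[3,4,-]
Step 5: ref 4 -> HIT, frames=[3,4,-]
Step 6: ref 1 -> FAULT, frames=[3,4,1]
Step 7: ref 4 -> HIT, frames=[3,4,1]
Step 8: ref 2 -> FAULT, evict 3, frames=[2,4,1]
At step 8: evicted page 3

Answer: 3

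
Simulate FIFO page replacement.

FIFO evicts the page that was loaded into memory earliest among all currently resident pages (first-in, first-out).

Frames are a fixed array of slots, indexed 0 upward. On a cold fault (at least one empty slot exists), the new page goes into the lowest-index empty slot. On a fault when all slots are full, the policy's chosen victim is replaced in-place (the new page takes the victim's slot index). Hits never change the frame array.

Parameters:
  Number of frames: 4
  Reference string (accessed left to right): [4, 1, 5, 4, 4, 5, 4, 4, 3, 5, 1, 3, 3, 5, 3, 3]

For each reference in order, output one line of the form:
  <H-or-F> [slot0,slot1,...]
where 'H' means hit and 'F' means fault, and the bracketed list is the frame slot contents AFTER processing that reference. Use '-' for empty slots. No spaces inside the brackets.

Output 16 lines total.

F [4,-,-,-]
F [4,1,-,-]
F [4,1,5,-]
H [4,1,5,-]
H [4,1,5,-]
H [4,1,5,-]
H [4,1,5,-]
H [4,1,5,-]
F [4,1,5,3]
H [4,1,5,3]
H [4,1,5,3]
H [4,1,5,3]
H [4,1,5,3]
H [4,1,5,3]
H [4,1,5,3]
H [4,1,5,3]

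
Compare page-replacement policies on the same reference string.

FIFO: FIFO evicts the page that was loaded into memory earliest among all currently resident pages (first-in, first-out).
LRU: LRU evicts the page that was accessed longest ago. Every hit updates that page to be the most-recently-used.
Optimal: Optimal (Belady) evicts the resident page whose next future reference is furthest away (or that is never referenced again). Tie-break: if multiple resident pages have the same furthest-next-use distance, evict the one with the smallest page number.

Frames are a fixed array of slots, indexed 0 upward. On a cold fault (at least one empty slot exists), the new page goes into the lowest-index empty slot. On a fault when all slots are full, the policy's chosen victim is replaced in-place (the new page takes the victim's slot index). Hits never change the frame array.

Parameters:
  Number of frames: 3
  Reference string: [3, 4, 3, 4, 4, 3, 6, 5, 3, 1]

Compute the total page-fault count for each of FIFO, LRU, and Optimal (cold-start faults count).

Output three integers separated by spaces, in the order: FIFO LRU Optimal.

--- FIFO ---
  step 0: ref 3 -> FAULT, frames=[3,-,-] (faults so far: 1)
  step 1: ref 4 -> FAULT, frames=[3,4,-] (faults so far: 2)
  step 2: ref 3 -> HIT, frames=[3,4,-] (faults so far: 2)
  step 3: ref 4 -> HIT, frames=[3,4,-] (faults so far: 2)
  step 4: ref 4 -> HIT, frames=[3,4,-] (faults so far: 2)
  step 5: ref 3 -> HIT, frames=[3,4,-] (faults so far: 2)
  step 6: ref 6 -> FAULT, frames=[3,4,6] (faults so far: 3)
  step 7: ref 5 -> FAULT, evict 3, frames=[5,4,6] (faults so far: 4)
  step 8: ref 3 -> FAULT, evict 4, frames=[5,3,6] (faults so far: 5)
  step 9: ref 1 -> FAULT, evict 6, frames=[5,3,1] (faults so far: 6)
  FIFO total faults: 6
--- LRU ---
  step 0: ref 3 -> FAULT, frames=[3,-,-] (faults so far: 1)
  step 1: ref 4 -> FAULT, frames=[3,4,-] (faults so far: 2)
  step 2: ref 3 -> HIT, frames=[3,4,-] (faults so far: 2)
  step 3: ref 4 -> HIT, frames=[3,4,-] (faults so far: 2)
  step 4: ref 4 -> HIT, frames=[3,4,-] (faults so far: 2)
  step 5: ref 3 -> HIT, frames=[3,4,-] (faults so far: 2)
  step 6: ref 6 -> FAULT, frames=[3,4,6] (faults so far: 3)
  step 7: ref 5 -> FAULT, evict 4, frames=[3,5,6] (faults so far: 4)
  step 8: ref 3 -> HIT, frames=[3,5,6] (faults so far: 4)
  step 9: ref 1 -> FAULT, evict 6, frames=[3,5,1] (faults so far: 5)
  LRU total faults: 5
--- Optimal ---
  step 0: ref 3 -> FAULT, frames=[3,-,-] (faults so far: 1)
  step 1: ref 4 -> FAULT, frames=[3,4,-] (faults so far: 2)
  step 2: ref 3 -> HIT, frames=[3,4,-] (faults so far: 2)
  step 3: ref 4 -> HIT, frames=[3,4,-] (faults so far: 2)
  step 4: ref 4 -> HIT, frames=[3,4,-] (faults so far: 2)
  step 5: ref 3 -> HIT, frames=[3,4,-] (faults so far: 2)
  step 6: ref 6 -> FAULT, frames=[3,4,6] (faults so far: 3)
  step 7: ref 5 -> FAULT, evict 4, frames=[3,5,6] (faults so far: 4)
  step 8: ref 3 -> HIT, frames=[3,5,6] (faults so far: 4)
  step 9: ref 1 -> FAULT, evict 3, frames=[1,5,6] (faults so far: 5)
  Optimal total faults: 5

Answer: 6 5 5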